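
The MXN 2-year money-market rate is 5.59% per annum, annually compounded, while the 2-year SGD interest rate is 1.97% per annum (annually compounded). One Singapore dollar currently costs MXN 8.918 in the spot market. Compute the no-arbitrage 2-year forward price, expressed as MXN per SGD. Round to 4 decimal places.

T = 2 years.
MXN accumulates by (1 + 0.0559)^2 = 1.1149248.
SGD growth factor: (1 + 0.0197)^2 = 1.0397881.
CIP: F = S · (grow MXN)/(grow SGD) = 8.918 × 1.1149248/1.0397881 = 9.562429 MXN per SGD.

9.5624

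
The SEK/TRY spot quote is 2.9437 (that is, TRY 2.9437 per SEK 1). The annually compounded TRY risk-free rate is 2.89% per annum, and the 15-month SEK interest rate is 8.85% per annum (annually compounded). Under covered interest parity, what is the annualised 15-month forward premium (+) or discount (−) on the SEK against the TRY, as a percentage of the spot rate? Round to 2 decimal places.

-5.44%

T = 15/12 years.
No-arbitrage forward: 2.9437 × 1.0362546 / 1.1118227 = 2.7436233 TRY/SEK.
Annualised premium = (F − S)/S × (1/T) = (2.7436233 − 2.9437)/2.9437 ÷ (15/12) = -5.44%.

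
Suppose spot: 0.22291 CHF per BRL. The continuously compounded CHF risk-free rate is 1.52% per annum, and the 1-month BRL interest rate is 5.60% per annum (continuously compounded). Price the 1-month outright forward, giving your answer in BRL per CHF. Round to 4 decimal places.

T = 1/12 years.
CHF accumulates by e^(0.0152×1/12) = 1.0012675.
Growth of 1 BRL over T: e^(0.0560×1/12) = 1.0046776.
So F = 0.22291 × 1.0012675 / 1.0046776 = 0.2221534 (CHF/BRL).
Invert for BRL per CHF: 1 / 0.2221534 = 4.5014.

4.5014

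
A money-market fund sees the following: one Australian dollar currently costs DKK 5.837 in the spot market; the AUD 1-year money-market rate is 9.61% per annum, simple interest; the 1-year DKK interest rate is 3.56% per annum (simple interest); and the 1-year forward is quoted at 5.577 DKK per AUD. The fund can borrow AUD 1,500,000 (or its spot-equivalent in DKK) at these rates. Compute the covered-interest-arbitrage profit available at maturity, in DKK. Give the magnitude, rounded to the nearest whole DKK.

T = 1 year.
Keep in AUD, deliver into the forward: 1,500,000·1.096100·5.577 = DKK 9,169,424.55.
Swap to DKK now, deposit: 1,500,000·5.837·1.035600 = DKK 9,067,195.80.
The quoted forward overvalues AUD, so borrow DKK, buy AUD at spot, deposit the AUD at 9.61%, and sell the proceeds forward at 5.577.
Profit = 9,169,424.55 − 9,067,195.80 = DKK 102,229.

DKK 102,229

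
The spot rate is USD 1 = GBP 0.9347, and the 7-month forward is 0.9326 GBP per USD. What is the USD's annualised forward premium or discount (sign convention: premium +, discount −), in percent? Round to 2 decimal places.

T = 7/12 years.
USD trades forward at -0.22467% vs spot over the period.
Annualise by dividing by T: -0.0022467 / (7/12) = -0.003851 → -0.39%.

-0.39%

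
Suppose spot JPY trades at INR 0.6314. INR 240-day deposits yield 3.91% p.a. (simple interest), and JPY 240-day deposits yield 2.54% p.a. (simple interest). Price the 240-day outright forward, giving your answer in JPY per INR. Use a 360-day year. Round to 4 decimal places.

1.5697

T = 240/360 years.
INR growth factor: 1 + 0.0391×240/360 = 1.0260667.
Growth of 1 JPY over T: 1 + 0.0254×240/360 = 1.0169333.
Forward (INR per JPY) = 0.6314 × 1.0260667 / 1.0169333 = 0.6370708.
Quoted the other way: 1/0.6370708 = 1.5697 JPY per INR.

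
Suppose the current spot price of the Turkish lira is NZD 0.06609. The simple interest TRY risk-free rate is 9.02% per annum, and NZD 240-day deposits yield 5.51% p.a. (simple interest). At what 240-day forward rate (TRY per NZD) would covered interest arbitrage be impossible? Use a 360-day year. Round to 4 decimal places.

15.4724

T = 240/360 years.
NZD accumulates by 1 + 0.0551×240/360 = 1.03673333.
Growth of 1 TRY over T: 1 + 0.0902×240/360 = 1.06013333.
Forward (NZD per TRY) = 0.06609 × 1.03673333 / 1.06013333 = 0.064631216.
Invert for TRY per NZD: 1 / 0.064631216 = 15.4724.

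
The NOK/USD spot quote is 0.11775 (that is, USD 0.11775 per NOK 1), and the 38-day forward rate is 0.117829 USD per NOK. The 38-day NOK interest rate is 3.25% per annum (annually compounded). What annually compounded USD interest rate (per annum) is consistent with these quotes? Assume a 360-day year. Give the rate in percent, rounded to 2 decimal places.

T = 38/360 years.
By CIP, F/S equals the USD-to-NOK growth ratio: 0.117829/0.11775 = 1.0006709.
The NOK side grows by (1 + 0.0325)^(38/360) = 1.0033817.
That pins the USD growth at 1.0040549.
Annualise: 1.0040549^(360/38) − 1 = 0.039082 = 3.91%.

3.91%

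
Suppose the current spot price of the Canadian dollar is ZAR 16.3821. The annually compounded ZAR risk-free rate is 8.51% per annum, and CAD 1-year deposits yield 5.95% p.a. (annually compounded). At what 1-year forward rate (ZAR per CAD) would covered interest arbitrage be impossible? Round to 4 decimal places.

T = 1 year.
Growth of 1 ZAR over T: (1 + 0.0851)^1 = 1.085100.
CAD growth factor: (1 + 0.0595)^1 = 1.059500.
CIP: F = S · (grow ZAR)/(grow CAD) = 16.3821 × 1.085100/1.059500 = 16.777930 ZAR per CAD.

16.7779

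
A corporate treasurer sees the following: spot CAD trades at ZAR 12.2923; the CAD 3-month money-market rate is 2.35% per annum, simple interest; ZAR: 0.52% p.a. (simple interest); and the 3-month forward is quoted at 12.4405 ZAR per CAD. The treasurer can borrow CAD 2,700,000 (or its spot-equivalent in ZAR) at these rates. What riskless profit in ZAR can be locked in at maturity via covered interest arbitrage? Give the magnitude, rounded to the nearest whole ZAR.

T = 3/12 years.
Route A — deposit CAD, sell forward: 2,700,000 × 1.005875 × 12.4405 = ZAR 33,786,687.43.
Route B — convert at spot, deposit ZAR: 2,700,000 × 12.2923 × 1.001300 = ZAR 33,232,355.97.
The quoted forward overvalues CAD, so borrow ZAR, buy CAD at spot, deposit the CAD at 2.35%, and sell the proceeds forward at 12.4405.
The gap between the two covered legs is ZAR 554,331.

ZAR 554,331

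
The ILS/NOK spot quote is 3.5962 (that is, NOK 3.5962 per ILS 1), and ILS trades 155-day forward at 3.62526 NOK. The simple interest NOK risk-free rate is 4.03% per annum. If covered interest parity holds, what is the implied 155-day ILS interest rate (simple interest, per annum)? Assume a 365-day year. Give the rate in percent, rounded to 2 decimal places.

2.11%

T = 155/365 years.
F/S = 3.62526/3.5962 = 1.0080808 = (growth of NOK) / (growth of ILS).
The NOK side grows by 1 + 0.0403×155/365 = 1.0171137.
That pins the ILS growth at 1.0089605.
r = (1.0089605 − 1)/(155/365) = 0.021101 → 2.11%.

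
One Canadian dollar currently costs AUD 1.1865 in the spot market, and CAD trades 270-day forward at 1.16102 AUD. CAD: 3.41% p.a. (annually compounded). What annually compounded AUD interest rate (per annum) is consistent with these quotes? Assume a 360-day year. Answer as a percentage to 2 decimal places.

T = 270/360 years.
F/S = 1.16102/1.1865 = 0.9785251 = (growth of AUD) / (growth of CAD).
CAD growth factor: (1 + 0.0341)^(270/360) = 1.0254675.
Hence g_AUD = 1.0034457.
r = 1.0034457^(360/270) − 1 = 0.004597 → 0.46%.

0.46%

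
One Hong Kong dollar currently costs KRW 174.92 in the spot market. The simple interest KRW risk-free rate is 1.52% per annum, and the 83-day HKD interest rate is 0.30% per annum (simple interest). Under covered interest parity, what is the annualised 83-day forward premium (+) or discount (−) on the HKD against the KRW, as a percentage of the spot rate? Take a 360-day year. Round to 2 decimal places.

T = 83/360 years.
No-arbitrage forward: 174.92 × 1.0035044 / 1.0006917 = 175.41166 KRW/HKD.
Annualised premium = (F − S)/S × (1/T) = (175.41166 − 174.92)/174.92 ÷ (83/360) = 1.22%.

+1.22%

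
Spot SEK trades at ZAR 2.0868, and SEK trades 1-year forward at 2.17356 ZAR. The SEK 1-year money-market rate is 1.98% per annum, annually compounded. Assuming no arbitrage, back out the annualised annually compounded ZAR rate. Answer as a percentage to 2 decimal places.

6.22%

T = 1 year.
F/S = 2.17356/2.0868 = 1.0415756 = (growth of ZAR) / (growth of SEK).
The SEK side grows by (1 + 0.0198)^1 = 1.019800.
That pins the ZAR growth at 1.0621988.
r = 1.0621988^(1/1) − 1 = 0.062199 → 6.22%.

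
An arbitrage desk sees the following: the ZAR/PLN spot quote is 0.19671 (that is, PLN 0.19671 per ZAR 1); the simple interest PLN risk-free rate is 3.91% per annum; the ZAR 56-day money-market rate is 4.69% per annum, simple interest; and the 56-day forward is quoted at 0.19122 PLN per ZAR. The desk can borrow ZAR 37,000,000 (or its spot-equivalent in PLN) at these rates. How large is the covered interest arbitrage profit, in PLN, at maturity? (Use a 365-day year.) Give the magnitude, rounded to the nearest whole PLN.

PLN 195,882

T = 56/365 years.
Keep in ZAR, deliver into the forward: 37,000,000·1.007195616·0.19122 = PLN 7,126,049.99.
Swap to PLN now, deposit: 37,000,000·0.19671·1.005998904 = PLN 7,321,931.64.
The quoted forward undervalues ZAR, so borrow ZAR, convert to PLN at spot, deposit the PLN at 3.91%, and buy ZAR forward at 0.19122 to cover the loan.
Arbitrage profit = |7,126,049.99 − 7,321,931.64| = PLN 195,882.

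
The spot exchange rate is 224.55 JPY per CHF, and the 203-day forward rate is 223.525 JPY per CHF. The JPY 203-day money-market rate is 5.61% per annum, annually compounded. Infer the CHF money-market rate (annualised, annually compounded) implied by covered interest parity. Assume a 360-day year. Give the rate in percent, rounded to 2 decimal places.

T = 203/360 years.
By CIP, F/S equals the JPY-to-CHF growth ratio: 223.525/224.55 = 0.9954353.
JPY growth factor: (1 + 0.0561)^(203/360) = 1.0312572.
So the CHF growth factor = 1.0359862.
Annualise: 1.0359862^(360/203) − 1 = 0.064704 = 6.47%.

6.47%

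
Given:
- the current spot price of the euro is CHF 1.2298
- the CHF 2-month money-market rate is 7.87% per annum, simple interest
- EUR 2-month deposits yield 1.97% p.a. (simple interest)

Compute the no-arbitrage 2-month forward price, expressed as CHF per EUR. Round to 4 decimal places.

1.2419

T = 2/12 years.
Growth of 1 CHF over T: 1 + 0.0787×2/12 = 1.0131167.
EUR growth factor: 1 + 0.0197×2/12 = 1.0032833.
CIP: F = S · (grow CHF)/(grow EUR) = 1.2298 × 1.0131167/1.0032833 = 1.241854 CHF per EUR.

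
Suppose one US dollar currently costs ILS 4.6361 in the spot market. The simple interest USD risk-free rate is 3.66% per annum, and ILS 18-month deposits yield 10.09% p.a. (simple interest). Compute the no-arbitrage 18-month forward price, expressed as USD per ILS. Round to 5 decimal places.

T = 18/12 years.
ILS accumulates by 1 + 0.1009×18/12 = 1.151350.
Growth of 1 USD over T: 1 + 0.0366×18/12 = 1.054900.
CIP: F = S · (grow ILS)/(grow USD) = 4.6361 × 1.151350/1.054900 = 5.059981 ILS per USD.
Invert for USD per ILS: 1 / 5.059981 = 0.19763.

0.19763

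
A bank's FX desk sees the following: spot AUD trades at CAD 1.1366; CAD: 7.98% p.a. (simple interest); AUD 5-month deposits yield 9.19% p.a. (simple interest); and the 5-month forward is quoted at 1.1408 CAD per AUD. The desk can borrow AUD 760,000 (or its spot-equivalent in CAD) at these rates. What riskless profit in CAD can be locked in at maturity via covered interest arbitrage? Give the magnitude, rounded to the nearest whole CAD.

CAD 7,669

T = 5/12 years.
Route A — deposit AUD, sell forward: 760,000 × 1.03829167 × 1.1408 = CAD 900,207.18.
Route B — convert at spot, deposit CAD: 760,000 × 1.1366 × 1.033250 = CAD 892,537.88.
The quoted forward overvalues AUD, so borrow CAD, buy AUD at spot, deposit the AUD at 9.19%, and sell the proceeds forward at 1.1408.
The gap between the two covered legs is CAD 7,669.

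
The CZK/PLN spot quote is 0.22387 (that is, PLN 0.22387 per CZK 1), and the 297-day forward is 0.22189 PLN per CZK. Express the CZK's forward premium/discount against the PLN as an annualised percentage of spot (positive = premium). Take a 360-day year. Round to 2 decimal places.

T = 297/360 years.
Period premium: (0.22189 − 0.22387)/0.22387 = -0.0088444.
Annualise by dividing by T: -0.0088444 / (297/360) = -0.010720 → -1.07%.

-1.07%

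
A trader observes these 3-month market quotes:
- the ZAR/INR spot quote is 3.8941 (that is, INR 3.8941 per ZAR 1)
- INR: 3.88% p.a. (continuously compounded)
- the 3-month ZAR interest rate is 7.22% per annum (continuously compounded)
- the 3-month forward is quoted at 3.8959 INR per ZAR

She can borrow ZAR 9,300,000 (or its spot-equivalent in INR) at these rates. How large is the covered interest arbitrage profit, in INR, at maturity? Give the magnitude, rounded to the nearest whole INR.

T = 3/12 years.
Route A — deposit ZAR, sell forward: 9,300,000 × 1.0182138858 × 3.8959 = INR 36,891,793.14.
Route B — convert at spot, deposit INR: 9,300,000 × 3.8941 × 1.0097471975 = INR 36,568,126.02.
The quoted forward overvalues ZAR, so borrow INR, buy ZAR at spot, deposit the ZAR at 7.22%, and sell the proceeds forward at 3.8959.
Profit = 36,891,793.14 − 36,568,126.02 = INR 323,667.

INR 323,667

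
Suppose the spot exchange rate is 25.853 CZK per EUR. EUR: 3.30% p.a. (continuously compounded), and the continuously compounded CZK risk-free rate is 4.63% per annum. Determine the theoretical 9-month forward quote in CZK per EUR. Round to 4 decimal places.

26.1122

T = 9/12 years.
CZK growth factor: e^(0.0463×9/12) = 1.03533495.
EUR accumulates by e^(0.0330×9/12) = 1.02505882.
Forward (CZK per EUR) = 25.853 × 1.03533495 / 1.02505882 = 26.112174.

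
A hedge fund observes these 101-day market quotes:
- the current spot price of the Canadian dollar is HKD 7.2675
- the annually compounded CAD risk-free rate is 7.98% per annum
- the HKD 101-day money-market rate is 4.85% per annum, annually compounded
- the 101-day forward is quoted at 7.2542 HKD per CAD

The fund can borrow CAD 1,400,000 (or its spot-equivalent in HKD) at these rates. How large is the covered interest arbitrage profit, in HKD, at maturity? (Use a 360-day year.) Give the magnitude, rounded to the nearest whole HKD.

HKD 66,416

T = 101/360 years.
Route A — deposit CAD, sell forward: 1,400,000 × 1.0217735461 × 7.2542 = HKD 10,377,009.52.
Route B — convert at spot, deposit HKD: 1,400,000 × 7.2675 × 1.0133759395 = HKD 10,310,593.50.
The quoted forward overvalues CAD, so borrow HKD, buy CAD at spot, deposit the CAD at 7.98%, and sell the proceeds forward at 7.2542.
Arbitrage profit = |10,377,009.52 − 10,310,593.50| = HKD 66,416.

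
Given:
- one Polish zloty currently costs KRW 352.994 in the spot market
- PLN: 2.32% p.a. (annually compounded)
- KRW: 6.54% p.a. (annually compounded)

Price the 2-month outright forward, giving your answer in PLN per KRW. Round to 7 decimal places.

T = 2/12 years.
Growth of 1 KRW over T: (1 + 0.0654)^(2/12) = 1.0106143.
Growth of 1 PLN over T: (1 + 0.0232)^(2/12) = 1.0038298.
So F = 352.994 × 1.0106143 / 1.0038298 = 355.3798 (KRW/PLN).
Invert for PLN per KRW: 1 / 355.3798 = 0.0028139.

0.0028139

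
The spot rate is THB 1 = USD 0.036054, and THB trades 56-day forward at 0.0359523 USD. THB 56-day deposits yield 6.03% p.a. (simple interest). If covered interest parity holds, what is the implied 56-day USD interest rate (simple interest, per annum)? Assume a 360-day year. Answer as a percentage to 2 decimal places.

4.20%

T = 56/360 years.
CIP gives F = S · g_USD/g_THB, so g_USD/g_THB = 0.0359523/0.036054 = 0.9971792.
THB growth factor: 1 + 0.0603×56/360 = 1.009380.
That pins the USD growth at 1.0065327.
(1.0065327 − 1)/T = 0.041996, i.e. 4.20%.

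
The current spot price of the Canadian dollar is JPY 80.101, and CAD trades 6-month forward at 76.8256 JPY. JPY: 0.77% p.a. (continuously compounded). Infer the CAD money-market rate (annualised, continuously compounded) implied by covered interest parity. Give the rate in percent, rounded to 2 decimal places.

9.12%

T = 6/12 years.
F/S = 76.8256/80.101 = 0.9591091 = (growth of JPY) / (growth of CAD).
JPY growth factor: e^(0.0077×6/12) = 1.0038574.
That pins the CAD growth at 1.0466561.
r = ln(1.0466561)/(6/12) = 0.091201 → 9.12%.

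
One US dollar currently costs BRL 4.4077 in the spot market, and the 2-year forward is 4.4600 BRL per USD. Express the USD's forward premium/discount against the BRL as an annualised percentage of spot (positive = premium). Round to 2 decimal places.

+0.59%

T = 2 years.
Period premium: (4.4600 − 4.4077)/4.4077 = 0.0118656.
×(1/T) gives 0.59% p.a.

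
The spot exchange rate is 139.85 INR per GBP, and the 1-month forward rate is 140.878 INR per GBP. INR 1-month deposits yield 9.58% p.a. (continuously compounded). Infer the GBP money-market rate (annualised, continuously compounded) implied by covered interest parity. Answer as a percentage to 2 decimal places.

0.79%

T = 1/12 years.
By CIP, F/S equals the INR-to-GBP growth ratio: 140.878/139.85 = 1.0073507.
INR growth factor: e^(0.0958×1/12) = 1.0080153.
That pins the GBP growth at 1.0006598.
Take logs: ln 1.0006598 / (1/12) = 0.007915, so 0.79%.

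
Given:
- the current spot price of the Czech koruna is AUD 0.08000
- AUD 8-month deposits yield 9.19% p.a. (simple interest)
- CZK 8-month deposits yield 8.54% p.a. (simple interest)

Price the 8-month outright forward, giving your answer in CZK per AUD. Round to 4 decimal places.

T = 8/12 years.
AUD accumulates by 1 + 0.0919×8/12 = 1.06126667.
Growth of 1 CZK over T: 1 + 0.0854×8/12 = 1.05693333.
So F = 0.08 × 1.06126667 / 1.05693333 = 0.080327993 (AUD/CZK).
Quoted the other way: 1/0.080327993 = 12.4490 CZK per AUD.

12.4490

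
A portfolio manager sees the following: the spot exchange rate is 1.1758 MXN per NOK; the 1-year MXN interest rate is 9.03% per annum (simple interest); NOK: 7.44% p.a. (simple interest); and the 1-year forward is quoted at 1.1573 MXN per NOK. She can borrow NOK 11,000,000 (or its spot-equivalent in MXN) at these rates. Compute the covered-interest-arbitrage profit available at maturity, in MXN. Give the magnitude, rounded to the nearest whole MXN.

T = 1 year.
Invest the NOK and cover forward: 11,000,000 × 1.074400 × 1.1573 = MXN 13,677,434.32.
Convert at spot and invest in MXN: 11,000,000 × 1.1758 × 1.090300 = MXN 14,101,722.14.
The quoted forward undervalues NOK, so borrow NOK, convert to MXN at spot, deposit the MXN at 9.03%, and buy NOK forward at 1.1573 to cover the loan.
The gap between the two covered legs is MXN 424,288.

MXN 424,288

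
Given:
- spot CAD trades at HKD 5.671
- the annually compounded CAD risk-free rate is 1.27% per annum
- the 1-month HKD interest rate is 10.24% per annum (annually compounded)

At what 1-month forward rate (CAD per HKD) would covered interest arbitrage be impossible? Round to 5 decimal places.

T = 1/12 years.
HKD accumulates by (1 + 0.1024)^(1/12) = 1.0081572.
CAD growth factor: (1 + 0.0127)^(1/12) = 1.0010522.
Forward (HKD per CAD) = 5.671 × 1.0081572 / 1.0010522 = 5.711250.
Quoted the other way: 1/5.711250 = 0.17509 CAD per HKD.

0.17509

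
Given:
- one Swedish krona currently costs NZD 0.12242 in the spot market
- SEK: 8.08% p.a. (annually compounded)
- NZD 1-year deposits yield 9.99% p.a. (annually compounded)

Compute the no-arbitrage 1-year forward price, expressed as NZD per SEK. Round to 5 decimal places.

T = 1 year.
NZD growth factor: (1 + 0.0999)^1 = 1.099900.
SEK growth factor: (1 + 0.0808)^1 = 1.080800.
So F = 0.12242 × 1.099900 / 1.080800 = 0.1245834 (NZD/SEK).

0.12458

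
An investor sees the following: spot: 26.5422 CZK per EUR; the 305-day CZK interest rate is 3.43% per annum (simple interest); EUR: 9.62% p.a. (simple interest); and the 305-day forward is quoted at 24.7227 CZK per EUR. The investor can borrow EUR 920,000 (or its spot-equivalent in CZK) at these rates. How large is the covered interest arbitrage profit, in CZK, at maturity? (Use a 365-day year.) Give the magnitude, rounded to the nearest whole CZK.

T = 305/365 years.
Route A — deposit EUR, sell forward: 920,000 × 1.0803863014 × 24.7227 = CZK 24,573,261.10.
Route B — convert at spot, deposit CZK: 920,000 × 26.5422 × 1.0286616438 = CZK 25,118,707.64.
The quoted forward undervalues EUR, so borrow EUR, convert to CZK at spot, deposit the CZK at 3.43%, and buy EUR forward at 24.7227 to cover the loan.
Profit = 25,118,707.64 − 24,573,261.10 = CZK 545,447.

CZK 545,447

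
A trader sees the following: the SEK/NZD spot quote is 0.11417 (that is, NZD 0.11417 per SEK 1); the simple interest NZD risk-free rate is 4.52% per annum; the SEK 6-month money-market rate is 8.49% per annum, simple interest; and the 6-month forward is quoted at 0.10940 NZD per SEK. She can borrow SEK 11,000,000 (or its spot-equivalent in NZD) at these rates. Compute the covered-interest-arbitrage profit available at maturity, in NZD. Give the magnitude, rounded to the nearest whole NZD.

NZD 29,768

T = 6/12 years.
Route A — deposit SEK, sell forward: 11,000,000 × 1.042450 × 0.10940 = NZD 1,254,484.33.
Route B — convert at spot, deposit NZD: 11,000,000 × 0.11417 × 1.022600 = NZD 1,284,252.66.
The quoted forward undervalues SEK, so borrow SEK, convert to NZD at spot, deposit the NZD at 4.52%, and buy SEK forward at 0.10940 to cover the loan.
Arbitrage profit = |1,254,484.33 − 1,284,252.66| = NZD 29,768.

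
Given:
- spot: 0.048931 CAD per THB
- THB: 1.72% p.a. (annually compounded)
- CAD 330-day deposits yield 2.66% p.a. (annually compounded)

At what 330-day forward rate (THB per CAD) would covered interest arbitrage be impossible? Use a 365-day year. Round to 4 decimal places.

T = 330/365 years.
CAD growth factor: (1 + 0.0266)^(330/365) = 1.02401894.
Growth of 1 THB over T: (1 + 0.0172)^(330/365) = 1.01553794.
So F = 0.048931 × 1.02401894 / 1.01553794 = 0.049339634 (CAD/THB).
Quoted the other way: 1/0.049339634 = 20.2677 THB per CAD.

20.2677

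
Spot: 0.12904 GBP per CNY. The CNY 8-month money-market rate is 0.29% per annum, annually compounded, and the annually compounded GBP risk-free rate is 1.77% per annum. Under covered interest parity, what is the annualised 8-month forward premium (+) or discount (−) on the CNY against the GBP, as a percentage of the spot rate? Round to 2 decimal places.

+1.47%

T = 8/12 years.
CIP forward (GBP per CNY) = 0.12904 × 1.0117655/1.0019324 = 0.13030642.
Annualised premium = (F − S)/S × (1/T) = (0.13030642 − 0.12904)/0.12904 ÷ (8/12) = 1.47%.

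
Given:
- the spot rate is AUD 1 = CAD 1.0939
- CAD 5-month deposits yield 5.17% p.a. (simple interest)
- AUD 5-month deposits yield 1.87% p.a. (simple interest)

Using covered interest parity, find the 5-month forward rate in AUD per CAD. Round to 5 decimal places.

T = 5/12 years.
CAD accumulates by 1 + 0.0517×5/12 = 1.0215417.
Growth of 1 AUD over T: 1 + 0.0187×5/12 = 1.0077917.
So F = 1.0939 × 1.0215417 / 1.0077917 = 1.108825 (CAD/AUD).
Invert for AUD per CAD: 1 / 1.108825 = 0.90186.

0.90186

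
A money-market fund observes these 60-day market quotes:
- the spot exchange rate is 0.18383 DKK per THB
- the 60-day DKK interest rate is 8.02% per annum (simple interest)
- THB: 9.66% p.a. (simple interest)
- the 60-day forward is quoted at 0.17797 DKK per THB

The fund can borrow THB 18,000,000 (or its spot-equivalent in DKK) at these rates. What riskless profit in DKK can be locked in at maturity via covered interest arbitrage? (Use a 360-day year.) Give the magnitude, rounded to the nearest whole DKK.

DKK 98,134

T = 60/360 years.
Keep in THB, deliver into the forward: 18,000,000·1.016100·0.17797 = DKK 3,255,035.71.
Swap to DKK now, deposit: 18,000,000·0.18383·1.013366667 = DKK 3,353,169.50.
The quoted forward undervalues THB, so borrow THB, convert to DKK at spot, deposit the DKK at 8.02%, and buy THB forward at 0.17797 to cover the loan.
Arbitrage profit = |3,255,035.71 − 3,353,169.50| = DKK 98,134.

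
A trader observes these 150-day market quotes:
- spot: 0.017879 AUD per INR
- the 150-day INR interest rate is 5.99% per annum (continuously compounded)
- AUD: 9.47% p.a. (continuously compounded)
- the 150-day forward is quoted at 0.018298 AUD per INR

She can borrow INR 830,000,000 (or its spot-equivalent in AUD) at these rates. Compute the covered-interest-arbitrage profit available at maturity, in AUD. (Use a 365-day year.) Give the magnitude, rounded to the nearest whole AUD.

T = 150/365 years.
Keep in INR, deliver into the forward: 830,000,000·1.0249219244·0.018298 = AUD 15,565,837.74.
Swap to AUD now, deposit: 830,000,000·0.017879·1.0396850266 = AUD 15,428,478.73.
The quoted forward overvalues INR, so borrow AUD, buy INR at spot, deposit the INR at 5.99%, and sell the proceeds forward at 0.018298.
Profit = 15,565,837.74 − 15,428,478.73 = AUD 137,359.

AUD 137,359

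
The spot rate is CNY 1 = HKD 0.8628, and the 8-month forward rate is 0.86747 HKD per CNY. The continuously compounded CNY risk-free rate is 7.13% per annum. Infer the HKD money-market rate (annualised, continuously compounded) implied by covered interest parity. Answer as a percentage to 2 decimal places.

T = 8/12 years.
CIP gives F = S · g_HKD/g_CNY, so g_HKD/g_CNY = 0.86747/0.8628 = 1.0054126.
The CNY side grows by e^(0.0713×8/12) = 1.0486812.
That pins the HKD growth at 1.0543573.
Take logs: ln 1.0543573 / (8/12) = 0.079397, so 7.94%.

7.94%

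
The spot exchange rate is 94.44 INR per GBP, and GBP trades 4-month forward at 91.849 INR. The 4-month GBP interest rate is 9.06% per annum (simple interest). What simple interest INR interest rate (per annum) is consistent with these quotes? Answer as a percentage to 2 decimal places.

T = 4/12 years.
CIP gives F = S · g_INR/g_GBP, so g_INR/g_GBP = 91.849/94.44 = 0.9725646.
GBP growth factor: 1 + 0.0906×4/12 = 1.030200.
That pins the INR growth at 1.0019361.
r = (1.0019361 − 1)/(4/12) = 0.005808 → 0.58%.

0.58%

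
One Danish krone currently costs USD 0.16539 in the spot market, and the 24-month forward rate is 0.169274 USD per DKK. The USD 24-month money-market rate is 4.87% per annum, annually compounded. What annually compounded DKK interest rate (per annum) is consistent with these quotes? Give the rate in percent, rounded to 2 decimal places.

3.66%

T = 2 years.
F/S = 0.169274/0.16539 = 1.0234839 = (growth of USD) / (growth of DKK).
The USD side grows by (1 + 0.0487)^2 = 1.0997717.
So the DKK growth factor = 1.0745374.
Annualise: 1.0745374^(1/2) − 1 = 0.036599 = 3.66%.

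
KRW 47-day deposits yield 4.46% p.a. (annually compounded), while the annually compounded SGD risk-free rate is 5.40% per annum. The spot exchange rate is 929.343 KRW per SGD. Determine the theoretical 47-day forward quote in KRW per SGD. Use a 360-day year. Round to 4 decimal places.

T = 47/360 years.
Growth of 1 KRW over T: (1 + 0.0446)^(47/360) = 1.005712923.
SGD growth factor: (1 + 0.0540)^(47/360) = 1.006889863.
CIP: F = S · (grow KRW)/(grow SGD) = 929.343 × 1.005712923/1.006889863 = 928.256703 KRW per SGD.

928.2567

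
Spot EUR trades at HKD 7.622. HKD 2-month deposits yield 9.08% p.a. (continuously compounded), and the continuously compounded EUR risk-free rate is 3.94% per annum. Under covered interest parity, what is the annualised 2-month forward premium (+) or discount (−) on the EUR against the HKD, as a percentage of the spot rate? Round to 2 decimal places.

T = 2/12 years.
No-arbitrage forward: 7.622 × 1.0152484 / 1.0065883 = 7.687575 HKD/EUR.
(F − S)/S ÷ T = (7.687575 − 7.622)/7.622/(2/12) = 0.051620 → 5.16%.

+5.16%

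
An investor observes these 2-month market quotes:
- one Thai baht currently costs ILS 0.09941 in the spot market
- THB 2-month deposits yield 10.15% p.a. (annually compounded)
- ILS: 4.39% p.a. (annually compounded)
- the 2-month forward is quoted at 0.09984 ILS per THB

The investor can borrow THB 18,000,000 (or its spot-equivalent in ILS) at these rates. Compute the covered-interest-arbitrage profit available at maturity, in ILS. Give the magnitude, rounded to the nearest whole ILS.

ILS 24,071

T = 2/12 years.
Keep in THB, deliver into the forward: 18,000,000·1.016242648·0.09984 = ILS 1,826,309.99.
Swap to ILS now, deposit: 18,000,000·0.09941·1.007186315 = ILS 1,802,239.05.
The quoted forward overvalues THB, so borrow ILS, buy THB at spot, deposit the THB at 10.15%, and sell the proceeds forward at 0.09984.
Profit = 1,826,309.99 − 1,802,239.05 = ILS 24,071.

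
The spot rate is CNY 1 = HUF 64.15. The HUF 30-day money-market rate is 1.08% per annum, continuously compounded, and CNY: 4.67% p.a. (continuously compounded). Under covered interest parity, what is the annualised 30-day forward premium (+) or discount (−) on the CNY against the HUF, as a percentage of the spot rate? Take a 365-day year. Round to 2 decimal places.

-3.58%

T = 30/365 years.
F = S · g_HUF/g_CNY = 64.15 × 1.0008881/1.0038457 = 63.96100.
(F − S)/S ÷ T = (63.96100 − 64.15)/64.15/(30/365) = -0.035846 → -3.58%.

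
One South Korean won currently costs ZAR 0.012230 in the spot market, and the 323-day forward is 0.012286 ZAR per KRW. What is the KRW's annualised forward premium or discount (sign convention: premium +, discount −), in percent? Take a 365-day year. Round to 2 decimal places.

T = 323/365 years.
KRW trades forward at +0.45789% vs spot over the period.
×(1/T) gives 0.52% p.a.

+0.52%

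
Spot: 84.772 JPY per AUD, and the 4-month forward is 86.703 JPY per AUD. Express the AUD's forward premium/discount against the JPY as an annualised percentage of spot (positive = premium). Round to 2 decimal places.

T = 4/12 years.
(F − S)/S = (86.703 − 84.772)/84.772 = 0.0227787.
Per annum: 0.0227787 / (4/12) = 0.068336 = 6.83%.

+6.83%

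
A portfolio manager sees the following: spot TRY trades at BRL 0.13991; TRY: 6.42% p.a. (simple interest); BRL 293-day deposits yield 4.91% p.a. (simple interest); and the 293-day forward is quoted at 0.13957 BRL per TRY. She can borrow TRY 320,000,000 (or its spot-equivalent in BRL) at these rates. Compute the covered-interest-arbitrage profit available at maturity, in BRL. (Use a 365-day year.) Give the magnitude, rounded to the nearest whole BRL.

BRL 428,281

T = 293/365 years.
Keep in TRY, deliver into the forward: 320,000,000·1.0515358904·0.13957 = BRL 46,964,116.55.
Swap to BRL now, deposit: 320,000,000·0.13991·1.0394145205 = BRL 46,535,835.38.
The quoted forward overvalues TRY, so borrow BRL, buy TRY at spot, deposit the TRY at 6.42%, and sell the proceeds forward at 0.13957.
Arbitrage profit = |46,964,116.55 − 46,535,835.38| = BRL 428,281.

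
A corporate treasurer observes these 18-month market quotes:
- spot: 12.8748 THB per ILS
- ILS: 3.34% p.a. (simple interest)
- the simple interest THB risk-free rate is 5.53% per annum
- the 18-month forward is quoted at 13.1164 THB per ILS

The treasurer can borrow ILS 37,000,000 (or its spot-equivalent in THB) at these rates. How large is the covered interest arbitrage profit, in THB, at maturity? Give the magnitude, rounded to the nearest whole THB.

T = 18/12 years.
Invest the ILS and cover forward: 37,000,000 × 1.050100 × 13.1164 = THB 509,620,670.68.
Convert at spot and invest in THB: 37,000,000 × 12.8748 × 1.082950 = THB 515,882,292.42.
The quoted forward undervalues ILS, so borrow ILS, convert to THB at spot, deposit the THB at 5.53%, and buy ILS forward at 13.1164 to cover the loan.
Arbitrage profit = |509,620,670.68 − 515,882,292.42| = THB 6,261,622.

THB 6,261,622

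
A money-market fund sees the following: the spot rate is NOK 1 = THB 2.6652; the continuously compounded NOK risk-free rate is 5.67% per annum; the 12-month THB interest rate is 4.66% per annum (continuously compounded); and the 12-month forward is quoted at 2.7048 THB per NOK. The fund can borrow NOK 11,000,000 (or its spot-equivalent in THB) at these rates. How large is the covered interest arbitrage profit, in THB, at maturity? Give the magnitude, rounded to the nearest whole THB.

THB 772,813

T = 1 year.
Route A — deposit NOK, sell forward: 11,000,000 × 1.0583382613 × 2.7048 = THB 31,488,526.62.
Route B — convert at spot, deposit THB: 11,000,000 × 2.6652 × 1.0477028441 = THB 30,715,713.82.
The quoted forward overvalues NOK, so borrow THB, buy NOK at spot, deposit the NOK at 5.67%, and sell the proceeds forward at 2.7048.
Arbitrage profit = |31,488,526.62 − 30,715,713.82| = THB 772,813.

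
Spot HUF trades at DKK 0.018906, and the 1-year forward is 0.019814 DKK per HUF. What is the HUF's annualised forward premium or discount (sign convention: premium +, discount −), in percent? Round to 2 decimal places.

T = 1 year.
Period premium: (0.019814 − 0.018906)/0.018906 = 0.0480271.
Annualise by dividing by T: 0.0480271 / 1 = 0.048027 → 4.80%.

+4.80%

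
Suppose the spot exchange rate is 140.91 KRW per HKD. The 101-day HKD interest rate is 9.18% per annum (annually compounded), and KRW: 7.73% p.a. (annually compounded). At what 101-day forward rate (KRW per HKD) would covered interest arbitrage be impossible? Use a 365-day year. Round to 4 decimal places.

T = 101/365 years.
Growth of 1 KRW over T: (1 + 0.0773)^(101/365) = 1.020817138.
HKD accumulates by (1 + 0.0918)^(101/365) = 1.024600735.
CIP: F = S · (grow KRW)/(grow HKD) = 140.91 × 1.020817138/1.024600735 = 140.389654 KRW per HKD.

140.3897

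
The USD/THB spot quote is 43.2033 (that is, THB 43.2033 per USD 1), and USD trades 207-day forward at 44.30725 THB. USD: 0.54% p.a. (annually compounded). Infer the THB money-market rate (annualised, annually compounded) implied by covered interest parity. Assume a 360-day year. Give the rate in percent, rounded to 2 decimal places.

5.05%

T = 207/360 years.
CIP gives F = S · g_THB/g_USD, so g_THB/g_USD = 44.30725/43.2033 = 1.0255524.
USD growth factor: (1 + 0.0054)^(207/360) = 1.0031014.
That pins the THB growth at 1.028733.
Annualise: 1.028733^(360/207) − 1 = 0.050500 = 5.05%.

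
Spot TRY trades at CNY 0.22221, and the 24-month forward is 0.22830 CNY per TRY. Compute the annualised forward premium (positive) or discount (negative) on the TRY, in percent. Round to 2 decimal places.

T = 2 years.
(F − S)/S = (0.22830 − 0.22221)/0.22221 = 0.0274065.
Per annum: 0.0274065 / 2 = 0.013703 = 1.37%.

+1.37%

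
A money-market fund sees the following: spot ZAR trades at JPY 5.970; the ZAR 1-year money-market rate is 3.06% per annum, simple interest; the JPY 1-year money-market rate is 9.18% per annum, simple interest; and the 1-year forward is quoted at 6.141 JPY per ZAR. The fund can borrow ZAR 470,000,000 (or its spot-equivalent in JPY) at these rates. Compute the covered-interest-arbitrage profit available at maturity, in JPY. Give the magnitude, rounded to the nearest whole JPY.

JPY 88,891,758

T = 1 year.
Route A — deposit ZAR, sell forward: 470,000,000 × 1.030600 × 6.141 = JPY 2,974,589,862.00.
Route B — convert at spot, deposit JPY: 470,000,000 × 5.970 × 1.091800 = JPY 3,063,481,620.00.
The quoted forward undervalues ZAR, so borrow ZAR, convert to JPY at spot, deposit the JPY at 9.18%, and buy ZAR forward at 6.141 to cover the loan.
The gap between the two covered legs is JPY 88,891,758.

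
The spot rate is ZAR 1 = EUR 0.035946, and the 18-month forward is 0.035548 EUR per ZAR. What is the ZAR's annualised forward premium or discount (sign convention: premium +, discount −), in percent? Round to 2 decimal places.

-0.74%

T = 18/12 years.
(F − S)/S = (0.035548 − 0.035946)/0.035946 = -0.0110722.
Per annum: -0.0110722 / (18/12) = -0.007381 = -0.74%.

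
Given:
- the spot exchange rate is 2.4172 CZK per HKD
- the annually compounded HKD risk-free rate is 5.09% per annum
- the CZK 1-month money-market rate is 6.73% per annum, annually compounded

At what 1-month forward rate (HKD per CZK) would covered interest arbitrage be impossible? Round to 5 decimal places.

0.41317

T = 1/12 years.
Growth of 1 CZK over T: (1 + 0.0673)^(1/12) = 1.0054424.
HKD growth factor: (1 + 0.0509)^(1/12) = 1.0041458.
So F = 2.4172 × 1.0054424 / 1.0041458 = 2.420321 (CZK/HKD).
Invert for HKD per CZK: 1 / 2.420321 = 0.41317.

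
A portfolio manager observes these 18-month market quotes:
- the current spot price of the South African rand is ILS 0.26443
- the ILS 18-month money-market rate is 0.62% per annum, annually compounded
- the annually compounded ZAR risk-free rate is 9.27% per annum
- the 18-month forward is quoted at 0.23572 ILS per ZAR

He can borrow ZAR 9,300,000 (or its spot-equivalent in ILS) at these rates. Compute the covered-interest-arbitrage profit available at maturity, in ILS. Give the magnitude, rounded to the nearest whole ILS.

T = 18/12 years.
Keep in ZAR, deliver into the forward: 9,300,000·1.142224351·0.23572 = ILS 2,503,979.65.
Swap to ILS now, deposit: 9,300,000·0.26443·1.0093144 = ILS 2,482,104.96.
The quoted forward overvalues ZAR, so borrow ILS, buy ZAR at spot, deposit the ZAR at 9.27%, and sell the proceeds forward at 0.23572.
Arbitrage profit = |2,503,979.65 − 2,482,104.96| = ILS 21,875.

ILS 21,875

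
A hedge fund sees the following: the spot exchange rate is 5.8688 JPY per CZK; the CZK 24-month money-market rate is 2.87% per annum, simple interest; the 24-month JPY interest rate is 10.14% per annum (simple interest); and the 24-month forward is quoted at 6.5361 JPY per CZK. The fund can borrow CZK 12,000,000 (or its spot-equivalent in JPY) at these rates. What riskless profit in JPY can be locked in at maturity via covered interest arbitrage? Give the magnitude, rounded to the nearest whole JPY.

T = 2 years.
Keep in CZK, deliver into the forward: 12,000,000·1.057400·6.5361 = JPY 82,935,265.68.
Swap to JPY now, deposit: 12,000,000·5.8688·1.202800 = JPY 84,707,911.68.
The quoted forward undervalues CZK, so borrow CZK, convert to JPY at spot, deposit the JPY at 10.14%, and buy CZK forward at 6.5361 to cover the loan.
Profit = 84,707,911.68 − 82,935,265.68 = JPY 1,772,646.

JPY 1,772,646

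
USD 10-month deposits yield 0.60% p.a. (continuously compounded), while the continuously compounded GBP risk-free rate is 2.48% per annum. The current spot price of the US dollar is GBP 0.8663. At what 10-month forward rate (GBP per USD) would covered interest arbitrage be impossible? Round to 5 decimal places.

T = 10/12 years.
GBP growth factor: e^(0.0248×10/12) = 1.0208817.
USD accumulates by e^(0.0060×10/12) = 1.0050125.
CIP: F = S · (grow GBP)/(grow USD) = 0.8663 × 1.0208817/1.0050125 = 0.8799789 GBP per USD.

0.87998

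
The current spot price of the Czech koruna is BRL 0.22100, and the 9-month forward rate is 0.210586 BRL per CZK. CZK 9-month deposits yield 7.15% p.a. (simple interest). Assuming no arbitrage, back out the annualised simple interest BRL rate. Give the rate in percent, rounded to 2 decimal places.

T = 9/12 years.
CIP gives F = S · g_BRL/g_CZK, so g_BRL/g_CZK = 0.210586/0.221 = 0.9528778.
CZK growth factor: 1 + 0.0715×9/12 = 1.053625.
That pins the BRL growth at 1.0039759.
(1.0039759 − 1)/T = 0.005301, i.e. 0.53%.

0.53%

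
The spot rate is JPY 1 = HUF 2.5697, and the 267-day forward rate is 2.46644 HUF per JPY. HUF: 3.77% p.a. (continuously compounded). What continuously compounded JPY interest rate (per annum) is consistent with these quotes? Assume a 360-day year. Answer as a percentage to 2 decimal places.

9.30%

T = 267/360 years.
F/S = 2.46644/2.5697 = 0.9598163 = (growth of HUF) / (growth of JPY).
HUF growth factor: e^(0.0377×267/360) = 1.0283554.
That pins the JPY growth at 1.0714086.
r = ln(1.0714086)/(267/360) = 0.092999 → 9.30%.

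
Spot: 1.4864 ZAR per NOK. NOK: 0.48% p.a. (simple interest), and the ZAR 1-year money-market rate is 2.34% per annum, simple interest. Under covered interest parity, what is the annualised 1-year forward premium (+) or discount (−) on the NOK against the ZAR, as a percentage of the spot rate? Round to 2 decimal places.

T = 1 year.
CIP forward (ZAR per NOK) = 1.4864 × 1.023400/1.004800 = 1.5139150.
(F − S)/S ÷ T = (1.5139150 − 1.4864)/1.4864/1 = 0.018511 → 1.85%.

+1.85%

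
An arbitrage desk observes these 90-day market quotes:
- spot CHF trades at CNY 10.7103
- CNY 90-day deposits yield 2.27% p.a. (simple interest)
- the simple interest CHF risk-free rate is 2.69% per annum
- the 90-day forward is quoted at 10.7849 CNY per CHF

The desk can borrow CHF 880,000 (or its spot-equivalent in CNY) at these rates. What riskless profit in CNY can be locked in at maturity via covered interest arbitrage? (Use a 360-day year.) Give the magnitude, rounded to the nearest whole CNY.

T = 90/360 years.
Invest the CHF and cover forward: 880,000 × 1.006725 × 10.7849 = CNY 9,554,537.04.
Convert at spot and invest in CNY: 880,000 × 10.7103 × 1.005675 = CNY 9,478,551.24.
The quoted forward overvalues CHF, so borrow CNY, buy CHF at spot, deposit the CHF at 2.69%, and sell the proceeds forward at 10.7849.
The gap between the two covered legs is CNY 75,986.

CNY 75,986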